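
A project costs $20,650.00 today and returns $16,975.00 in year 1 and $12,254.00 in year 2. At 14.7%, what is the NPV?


Formula: NPV = C0 + C1/(1+r) + C2/(1+r)^2
Discount C1: $16,975.00 / (1 + 0.147) = $14,799.48
Discount C2: $12,254.00 / (1 + 0.147)^2 = $9,314.32
NPV = -$20,650.00 + $14,799.48 + $9,314.32 = $3,463.79

$3,463.79


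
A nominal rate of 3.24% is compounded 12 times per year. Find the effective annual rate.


Formula: EAR = (1 + r/m)^m - 1
Period rate: r/m = 0.0324 / 12 = 0.0027
Compounding: (1 + 0.0027)^12 = 1.032885
EAR = 1.032885 - 1 = 0.032885

0.032885


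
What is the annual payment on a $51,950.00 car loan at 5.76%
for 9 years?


Formula: PMT = PV * r / (1 - (1+r)^(-n))
Denominator: 1 - (1 + 0.0576)^(-9) = 0.395903
Numerator: $51,950.00 * 0.0576 = 2992.32
PMT = 2992.32 / 0.395903 = $7,558.22

$7,558.22


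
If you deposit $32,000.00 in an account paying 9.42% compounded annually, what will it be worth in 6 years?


Formula: FV = P * (1 + r)^n
Substituting: FV = $32,000.00 * (1 + 0.0942)^6
Growth factor: (1.0942)^6 = 1.716249
FV = $32,000.00 * 1.716249 = $54,919.96

$54,919.96


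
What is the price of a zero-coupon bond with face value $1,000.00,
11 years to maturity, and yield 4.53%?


Formula: Price = FV / (1 + r)^n
Substituting: Price = $1,000.00 / (1 + 0.0453)^11
Discount factor: (1.0453)^11 = 1.627985
Price = $1,000.00 / 1.627985 = $614.26

$614.26


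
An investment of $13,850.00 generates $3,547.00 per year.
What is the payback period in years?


Formula: Payback = investment / annual cash flow
Substituting: Payback = $13,850.00 / $3,547.00
Payback = 3.9047 years

3.9047 years


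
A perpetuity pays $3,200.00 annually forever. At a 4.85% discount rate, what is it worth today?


Formula: PV = C / r
Substituting: PV = $3,200.00 / 0.0485
PV = $65,979.38

$65,979.38


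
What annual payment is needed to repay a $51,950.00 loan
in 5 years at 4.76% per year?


Formula: PMT = PV * r / (1 - (1+r)^(-n))
Denominator: 1 - (1 + 0.0476)^(-5) = 0.207458
Numerator: $51,950.00 * 0.0476 = 2472.82
PMT = 2472.82 / 0.207458 = $11,919.65

$11,919.65


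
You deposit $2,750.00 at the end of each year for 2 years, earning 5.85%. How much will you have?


Formula: FV = PMT * ((1+r)^n - 1) / r
Growth factor: (1 + 0.0585)^2 = 1.120422
Numerator: 1.120422 - 1 = 0.120422
FV = $2,750.00 * 0.120422 / 0.0585 = $5,660.88

$5,660.88


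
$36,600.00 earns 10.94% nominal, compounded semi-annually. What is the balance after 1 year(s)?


Formula: FV = P * (1 + r/m)^(m*t)
Period rate: r/m = 0.1094 / 2 = 0.0547
Total periods: m*t = 2 * 1 = 2
Growth factor: (1 + 0.0547)^2 = 1.112392
FV = $36,600.00 * 1.112392 = $40,713.55

$40,713.55


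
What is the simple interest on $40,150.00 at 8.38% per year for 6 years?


Formula: I = P * r * t
Substituting: I = $40,150.00 * 0.0838 * 6
Step: I = $40,150.00 * 0.5028
I = $20,187.42

$20,187.42


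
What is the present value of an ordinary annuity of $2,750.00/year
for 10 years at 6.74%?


Formula: PV = PMT * (1 - (1+r)^(-n)) / r
Discount factor: (1 + 0.0674)^(-10) = 0.520868
Bracket: 1 - 0.520868 = 0.479132
PV = $2,750.00 * 0.479132 / 0.0674 = $19,549.14

$19,549.14


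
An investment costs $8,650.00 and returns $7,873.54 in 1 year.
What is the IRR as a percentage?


Formula: IRR = C1/C0 - 1
Substituting: IRR = $7,873.54 / $8,650.00 - 1
Ratio: 0.910236 - 1 = -0.089764
IRR = -8.9764%

-8.9764%


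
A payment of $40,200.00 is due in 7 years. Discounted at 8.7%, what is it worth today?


Formula: PV = FV / (1 + r)^n
Substituting: PV = $40,200.00 / (1 + 0.087)^7
Discount factor: (1.087)^7 = 1.793109
PV = $40,200.00 / 1.793109 = $22,419.16

$22,419.16


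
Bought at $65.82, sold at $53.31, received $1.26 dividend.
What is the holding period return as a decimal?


Formula: HPR = (P1 - P0 + D) / P0
Gain: $53.31 - $65.82 + $1.26 = -$11.25
HPR = -$11.25 / $65.82 = -0.1709

-0.1709


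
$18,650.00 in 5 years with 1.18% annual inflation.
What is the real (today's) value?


Formula: Real value = nominal / (1 + inflation)^years
Price level: (1 + 0.0118)^5 = 1.060409
Real value = $18,650.00 / 1.060409 = $17,587.55

$17,587.55


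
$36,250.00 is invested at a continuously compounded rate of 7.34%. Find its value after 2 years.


Formula: FV = P * e^(r*t)
Exponent: r*t = 0.0734 * 2 = 0.1468
e^(0.1468) = 1.158122
FV = $36,250.00 * 1.158122 = $41,981.93

$41,981.93


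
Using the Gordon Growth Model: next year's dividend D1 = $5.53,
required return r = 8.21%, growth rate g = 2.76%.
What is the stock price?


Formula: P = D1 / (r - g)
Spread: r - g = 0.0821 - 0.0276 = 0.0545
Substituting: P = $5.53 / 0.0545
P = $101.47

$101.47


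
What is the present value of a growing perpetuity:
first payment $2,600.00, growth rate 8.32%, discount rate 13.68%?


Formula: PV = C / (r - g)
Spread: r - g = 0.1368 - 0.0832 = 0.0536
Substituting: PV = $2,600.00 / 0.0536
PV = $48,507.46

$48,507.46


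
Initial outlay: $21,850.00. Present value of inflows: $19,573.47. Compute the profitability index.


Formula: PI = PV(cash flows) / initial investment
Substituting: PI = $19,573.47 / $21,850.00
PI = 0.8958

0.8958


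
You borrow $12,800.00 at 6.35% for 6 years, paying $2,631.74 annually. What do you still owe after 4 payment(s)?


Formula: Balance = PV*(1+r)^k - PMT*((1+r)^k - 1)/r
Growth: (1 + 0.0635)^4 = 1.279234
Accumulated factor: ((1+r)^k - 1)/r = 4.397385
Balance = $12,800.00 * 1.279234 - $2,631.74 * 4.397385
Balance = $4,801.42

$4,801.42


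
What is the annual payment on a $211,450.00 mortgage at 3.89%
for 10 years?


Formula: PMT = PV * r / (1 - (1+r)^(-n))
Denominator: 1 - (1 + 0.0389)^(-10) = 0.317249
Numerator: $211,450.00 * 0.0389 = 8225.405
PMT = 8225.405 / 0.317249 = $25,927.31

$25,927.31


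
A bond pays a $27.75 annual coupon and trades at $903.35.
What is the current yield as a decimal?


Formula: Current yield = annual coupon / price
Substituting: CY = $27.75 / $903.35
CY = 0.030719

0.030719


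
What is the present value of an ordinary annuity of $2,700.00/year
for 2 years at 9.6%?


Formula: PV = PMT * (1 - (1+r)^(-n)) / r
Discount factor: (1 + 0.096)^(-2) = 0.83249
Bracket: 1 - 0.83249 = 0.16751
PV = $2,700.00 * 0.16751 / 0.096 = $4,711.23

$4,711.23


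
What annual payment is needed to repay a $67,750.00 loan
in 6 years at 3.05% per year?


Formula: PMT = PV * r / (1 - (1+r)^(-n))
Denominator: 1 - (1 + 0.0305)^(-6) = 0.164951
Numerator: $67,750.00 * 0.0305 = 2066.375
PMT = 2066.375 / 0.164951 = $12,527.21

$12,527.21


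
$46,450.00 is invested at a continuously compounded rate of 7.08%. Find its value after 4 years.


Formula: FV = P * e^(r*t)
Exponent: r*t = 0.0708 * 4 = 0.2832
e^(0.2832) = 1.327371
FV = $46,450.00 * 1.327371 = $61,656.36

$61,656.36


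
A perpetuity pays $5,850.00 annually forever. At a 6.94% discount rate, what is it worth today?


Formula: PV = C / r
Substituting: PV = $5,850.00 / 0.0694
PV = $84,293.95

$84,293.95


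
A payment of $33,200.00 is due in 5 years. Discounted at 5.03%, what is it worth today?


Formula: PV = FV / (1 + r)^n
Substituting: PV = $33,200.00 / (1 + 0.0503)^5
Discount factor: (1.0503)^5 = 1.278106
PV = $33,200.00 / 1.278106 = $25,975.94

$25,975.94


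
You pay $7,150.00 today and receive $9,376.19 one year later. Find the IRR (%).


Formula: IRR = C1/C0 - 1
Substituting: IRR = $9,376.19 / $7,150.00 - 1
Ratio: 1.311355 - 1 = 0.311355
IRR = 31.1355%

31.1355%


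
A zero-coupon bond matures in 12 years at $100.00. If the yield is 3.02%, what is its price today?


Formula: Price = FV / (1 + r)^n
Substituting: Price = $100.00 / (1 + 0.0302)^12
Discount factor: (1.0302)^12 = 1.429087
Price = $100.00 / 1.429087 = $69.97

$69.97


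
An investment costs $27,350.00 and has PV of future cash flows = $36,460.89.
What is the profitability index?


Formula: PI = PV(cash flows) / initial investment
Substituting: PI = $36,460.89 / $27,350.00
PI = 1.3331

1.3331


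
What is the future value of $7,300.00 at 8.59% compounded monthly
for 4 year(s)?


Formula: FV = P * (1 + r/m)^(m*t)
Period rate: r/m = 0.0859 / 12 = 0.007158
Total periods: m*t = 12 * 4 = 48
Growth factor: (1 + 0.007158)^48 = 1.40829
FV = $7,300.00 * 1.40829 = $10,280.52

$10,280.52


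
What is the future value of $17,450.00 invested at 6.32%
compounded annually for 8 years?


Formula: FV = P * (1 + r)^n
Substituting: FV = $17,450.00 * (1 + 0.0632)^8
Growth factor: (1.0632)^8 = 1.63275
FV = $17,450.00 * 1.63275 = $28,491.49

$28,491.49


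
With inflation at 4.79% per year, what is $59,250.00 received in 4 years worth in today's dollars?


Formula: Real value = nominal / (1 + inflation)^years
Price level: (1 + 0.0479)^4 = 1.205811
Real value = $59,250.00 / 1.205811 = $49,137.04

$49,137.04


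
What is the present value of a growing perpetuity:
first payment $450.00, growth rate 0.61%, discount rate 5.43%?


Formula: PV = C / (r - g)
Spread: r - g = 0.0543 - 0.0061 = 0.0482
Substituting: PV = $450.00 / 0.0482
PV = $9,336.10

$9,336.10


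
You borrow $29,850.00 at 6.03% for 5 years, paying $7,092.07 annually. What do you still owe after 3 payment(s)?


Formula: Balance = PV*(1+r)^k - PMT*((1+r)^k - 1)/r
Growth: (1 + 0.0603)^3 = 1.192028
Accumulated factor: ((1+r)^k - 1)/r = 3.184536
Balance = $29,850.00 * 1.192028 - $7,092.07 * 3.184536
Balance = $12,997.07

$12,997.07


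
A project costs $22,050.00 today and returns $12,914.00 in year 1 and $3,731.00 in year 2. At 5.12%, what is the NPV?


Formula: NPV = C0 + C1/(1+r) + C2/(1+r)^2
Discount C1: $12,914.00 / (1 + 0.0512) = $12,285.01
Discount C2: $3,731.00 / (1 + 0.0512)^2 = $3,376.41
NPV = -$22,050.00 + $12,285.01 + $3,376.41 = -$6,388.59

-$6,388.59


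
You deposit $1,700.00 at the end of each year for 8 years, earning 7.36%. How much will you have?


Formula: FV = PMT * ((1+r)^n - 1) / r
Growth factor: (1 + 0.0736)^8 = 1.764981
Numerator: 1.764981 - 1 = 0.764981
FV = $1,700.00 * 0.764981 / 0.0736 = $17,669.40

$17,669.40


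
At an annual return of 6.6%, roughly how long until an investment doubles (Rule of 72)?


Formula: Years ≈ 72 / r
Substituting: Years ≈ 72 / 6.6
Years ≈ 10.9

10.9 years


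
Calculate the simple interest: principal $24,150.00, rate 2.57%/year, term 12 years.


Formula: I = P * r * t
Substituting: I = $24,150.00 * 0.0257 * 12
Step: I = $24,150.00 * 0.3084
I = $7,447.86

$7,447.86


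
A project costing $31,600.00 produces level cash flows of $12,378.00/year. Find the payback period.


Formula: Payback = investment / annual cash flow
Substituting: Payback = $31,600.00 / $12,378.00
Payback = 2.5529 years

2.5529 years


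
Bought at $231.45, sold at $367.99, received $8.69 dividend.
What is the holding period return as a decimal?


Formula: HPR = (P1 - P0 + D) / P0
Gain: $367.99 - $231.45 + $8.69 = $145.23
HPR = $145.23 / $231.45 = 0.6275

0.6275


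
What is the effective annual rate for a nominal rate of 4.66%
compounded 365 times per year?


Formula: EAR = (1 + r/m)^m - 1
Period rate: r/m = 0.0466 / 365 = 0.000128
Compounding: (1 + 0.000128)^365 = 1.0477
EAR = 1.0477 - 1 = 0.0477

0.0477


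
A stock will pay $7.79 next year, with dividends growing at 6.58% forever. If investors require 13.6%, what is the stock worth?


Formula: P = D1 / (r - g)
Spread: r - g = 0.136 - 0.0658 = 0.0702
Substituting: P = $7.79 / 0.0702
P = $110.97

$110.97


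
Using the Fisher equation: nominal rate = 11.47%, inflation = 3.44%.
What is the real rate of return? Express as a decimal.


Formula: (1 + r_real) = (1 + r_nom) / (1 + inflation)
Substituting: (1 + r_real) = 1.1147 / 1.0344
(1 + r_real) = 1.07763
r_real = 1.07763 - 1 = 0.07763

0.07763


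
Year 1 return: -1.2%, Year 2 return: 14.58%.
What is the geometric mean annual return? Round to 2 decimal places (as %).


Formula: Geometric mean = ((1+r1)*(1+r2))^(1/2) - 1
Product: (1 + -0.012) * (1 + 0.1458) = 0.988 * 1.1458 = 1.13205
Square root: 1.13205^0.5 = 1.063979
Geometric mean = 1.063979 - 1 = 0.063979
As percentage: 6.40%

6.40%


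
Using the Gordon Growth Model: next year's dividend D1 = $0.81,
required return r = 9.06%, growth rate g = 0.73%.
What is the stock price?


Formula: P = D1 / (r - g)
Spread: r - g = 0.0906 - 0.0073 = 0.0833
Substituting: P = $0.81 / 0.0833
P = $9.72

$9.72


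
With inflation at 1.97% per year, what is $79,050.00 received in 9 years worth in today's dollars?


Formula: Real value = nominal / (1 + inflation)^years
Price level: (1 + 0.0197)^9 = 1.191933
Real value = $79,050.00 / 1.191933 = $66,320.85

$66,320.85


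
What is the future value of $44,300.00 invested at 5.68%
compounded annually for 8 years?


Formula: FV = P * (1 + r)^n
Substituting: FV = $44,300.00 * (1 + 0.0568)^8
Growth factor: (1.0568)^8 = 1.555759
FV = $44,300.00 * 1.555759 = $68,920.14

$68,920.14


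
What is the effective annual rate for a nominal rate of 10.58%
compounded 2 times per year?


Formula: EAR = (1 + r/m)^m - 1
Period rate: r/m = 0.1058 / 2 = 0.0529
Compounding: (1 + 0.0529)^2 = 1.108598
EAR = 1.108598 - 1 = 0.108598

0.108598


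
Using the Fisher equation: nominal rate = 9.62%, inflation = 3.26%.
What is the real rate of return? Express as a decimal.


Formula: (1 + r_real) = (1 + r_nom) / (1 + inflation)
Substituting: (1 + r_real) = 1.0962 / 1.0326
(1 + r_real) = 1.061592
r_real = 1.061592 - 1 = 0.061592

0.061592


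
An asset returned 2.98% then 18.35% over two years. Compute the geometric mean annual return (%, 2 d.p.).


Formula: Geometric mean = ((1+r1)*(1+r2))^(1/2) - 1
Product: (1 + 0.0298) * (1 + 0.1835) = 1.0298 * 1.1835 = 1.218768
Square root: 1.218768^0.5 = 1.103978
Geometric mean = 1.103978 - 1 = 0.103978
As percentage: 10.40%

10.40%


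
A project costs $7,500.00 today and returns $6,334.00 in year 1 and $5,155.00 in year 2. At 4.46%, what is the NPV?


Formula: NPV = C0 + C1/(1+r) + C2/(1+r)^2
Discount C1: $6,334.00 / (1 + 0.0446) = $6,063.57
Discount C2: $5,155.00 / (1 + 0.0446)^2 = $4,724.20
NPV = -$7,500.00 + $6,063.57 + $4,724.20 = $3,287.77

$3,287.77


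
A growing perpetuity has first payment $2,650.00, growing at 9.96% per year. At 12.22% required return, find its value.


Formula: PV = C / (r - g)
Spread: r - g = 0.1222 - 0.0996 = 0.0226
Substituting: PV = $2,650.00 / 0.0226
PV = $117,256.64

$117,256.64


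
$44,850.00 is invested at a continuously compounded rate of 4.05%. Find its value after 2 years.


Formula: FV = P * e^(r*t)
Exponent: r*t = 0.0405 * 2 = 0.081
e^(0.081) = 1.084371
FV = $44,850.00 * 1.084371 = $48,634.03

$48,634.03


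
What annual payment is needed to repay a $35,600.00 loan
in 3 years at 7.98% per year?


Formula: PMT = PV * r / (1 - (1+r)^(-n))
Denominator: 1 - (1 + 0.0798)^(-3) = 0.205727
Numerator: $35,600.00 * 0.0798 = 2840.88
PMT = 2840.88 / 0.205727 = $13,809.01

$13,809.01


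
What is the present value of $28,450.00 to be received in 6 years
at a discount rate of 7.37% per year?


Formula: PV = FV / (1 + r)^n
Substituting: PV = $28,450.00 / (1 + 0.0737)^6
Discount factor: (1.0737)^6 = 1.532137
PV = $28,450.00 / 1.532137 = $18,568.83

$18,568.83


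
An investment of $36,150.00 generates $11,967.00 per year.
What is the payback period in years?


Formula: Payback = investment / annual cash flow
Substituting: Payback = $36,150.00 / $11,967.00
Payback = 3.0208 years

3.0208 years


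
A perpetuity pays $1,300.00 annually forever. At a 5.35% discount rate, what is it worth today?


Formula: PV = C / r
Substituting: PV = $1,300.00 / 0.0535
PV = $24,299.07

$24,299.07


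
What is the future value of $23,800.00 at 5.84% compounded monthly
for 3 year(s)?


Formula: FV = P * (1 + r/m)^(m*t)
Period rate: r/m = 0.0584 / 12 = 0.004867
Total periods: m*t = 12 * 3 = 36
Growth factor: (1 + 0.004867)^36 = 1.190978
FV = $23,800.00 * 1.190978 = $28,345.28

$28,345.28


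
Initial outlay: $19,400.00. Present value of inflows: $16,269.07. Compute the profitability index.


Formula: PI = PV(cash flows) / initial investment
Substituting: PI = $16,269.07 / $19,400.00
PI = 0.8386

0.8386


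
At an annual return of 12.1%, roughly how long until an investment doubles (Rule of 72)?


Formula: Years ≈ 72 / r
Substituting: Years ≈ 72 / 12.1
Years ≈ 6.0

6.0 years


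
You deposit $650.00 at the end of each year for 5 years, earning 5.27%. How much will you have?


Formula: FV = PMT * ((1+r)^n - 1) / r
Growth factor: (1 + 0.0527)^5 = 1.292776
Numerator: 1.292776 - 1 = 0.292776
FV = $650.00 * 0.292776 / 0.0527 = $3,611.08

$3,611.08


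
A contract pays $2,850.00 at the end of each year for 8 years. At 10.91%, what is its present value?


Formula: PV = PMT * (1 - (1+r)^(-n)) / r
Discount factor: (1 + 0.1091)^(-8) = 0.436751
Bracket: 1 - 0.436751 = 0.563249
PV = $2,850.00 * 0.563249 / 0.1091 = $14,713.64

$14,713.64


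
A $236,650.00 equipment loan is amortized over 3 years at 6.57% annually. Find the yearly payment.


Formula: PMT = PV * r / (1 - (1+r)^(-n))
Denominator: 1 - (1 + 0.0657)^(-3) = 0.173781
Numerator: $236,650.00 * 0.0657 = 15547.905
PMT = 15547.905 / 0.173781 = $89,468.31

$89,468.31


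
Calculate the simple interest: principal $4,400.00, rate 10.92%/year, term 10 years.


Formula: I = P * r * t
Substituting: I = $4,400.00 * 0.1092 * 10
Step: I = $4,400.00 * 1.092
I = $4,804.80

$4,804.80


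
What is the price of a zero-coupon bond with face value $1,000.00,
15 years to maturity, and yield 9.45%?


Formula: Price = FV / (1 + r)^n
Substituting: Price = $1,000.00 / (1 + 0.0945)^15
Discount factor: (1.0945)^15 = 3.874686
Price = $1,000.00 / 3.874686 = $258.09

$258.09


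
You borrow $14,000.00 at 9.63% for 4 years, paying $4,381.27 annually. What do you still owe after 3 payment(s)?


Formula: Balance = PV*(1+r)^k - PMT*((1+r)^k - 1)/r
Growth: (1 + 0.0963)^3 = 1.317614
Accumulated factor: ((1+r)^k - 1)/r = 3.298174
Balance = $14,000.00 * 1.317614 - $4,381.27 * 3.298174
Balance = $3,996.41

$3,996.41


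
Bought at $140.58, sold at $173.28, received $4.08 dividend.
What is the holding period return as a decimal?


Formula: HPR = (P1 - P0 + D) / P0
Gain: $173.28 - $140.58 + $4.08 = $36.78
HPR = $36.78 / $140.58 = 0.2616

0.2616


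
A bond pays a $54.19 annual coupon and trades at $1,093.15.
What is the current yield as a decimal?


Formula: Current yield = annual coupon / price
Substituting: CY = $54.19 / $1,093.15
CY = 0.049572

0.049572


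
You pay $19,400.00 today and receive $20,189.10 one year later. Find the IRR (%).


Formula: IRR = C1/C0 - 1
Substituting: IRR = $20,189.10 / $19,400.00 - 1
Ratio: 1.040675 - 1 = 0.040675
IRR = 4.0675%

4.0675%


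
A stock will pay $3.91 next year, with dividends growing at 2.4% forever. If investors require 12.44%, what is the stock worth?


Formula: P = D1 / (r - g)
Spread: r - g = 0.1244 - 0.024 = 0.1004
Substituting: P = $3.91 / 0.1004
P = $38.94

$38.94


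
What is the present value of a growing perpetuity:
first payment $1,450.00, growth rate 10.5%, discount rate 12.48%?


Formula: PV = C / (r - g)
Spread: r - g = 0.1248 - 0.105 = 0.0198
Substituting: PV = $1,450.00 / 0.0198
PV = $73,232.32

$73,232.32


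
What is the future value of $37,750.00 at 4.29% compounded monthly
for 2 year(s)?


Formula: FV = P * (1 + r/m)^(m*t)
Period rate: r/m = 0.0429 / 12 = 0.003575
Total periods: m*t = 12 * 2 = 24
Growth factor: (1 + 0.003575)^24 = 1.089422
FV = $37,750.00 * 1.089422 = $41,125.67

$41,125.67


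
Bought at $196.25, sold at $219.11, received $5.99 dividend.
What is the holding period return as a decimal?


Formula: HPR = (P1 - P0 + D) / P0
Gain: $219.11 - $196.25 + $5.99 = $28.85
HPR = $28.85 / $196.25 = 0.147

0.147


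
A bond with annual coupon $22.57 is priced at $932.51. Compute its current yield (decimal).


Formula: Current yield = annual coupon / price
Substituting: CY = $22.57 / $932.51
CY = 0.024203

0.024203


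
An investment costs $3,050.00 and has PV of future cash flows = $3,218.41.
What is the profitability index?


Formula: PI = PV(cash flows) / initial investment
Substituting: PI = $3,218.41 / $3,050.00
PI = 1.0552

1.0552


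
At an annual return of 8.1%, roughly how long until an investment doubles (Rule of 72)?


Formula: Years ≈ 72 / r
Substituting: Years ≈ 72 / 8.1
Years ≈ 8.9

8.9 years


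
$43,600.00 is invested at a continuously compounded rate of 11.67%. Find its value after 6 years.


Formula: FV = P * e^(r*t)
Exponent: r*t = 0.1167 * 6 = 0.7002
e^(0.7002) = 2.014155
FV = $43,600.00 * 2.014155 = $87,817.18

$87,817.18


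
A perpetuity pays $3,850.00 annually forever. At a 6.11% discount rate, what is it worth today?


Formula: PV = C / r
Substituting: PV = $3,850.00 / 0.0611
PV = $63,011.46

$63,011.46


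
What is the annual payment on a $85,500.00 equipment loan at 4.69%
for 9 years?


Formula: PMT = PV * r / (1 - (1+r)^(-n))
Denominator: 1 - (1 + 0.0469)^(-9) = 0.338007
Numerator: $85,500.00 * 0.0469 = 4009.95
PMT = 4009.95 / 0.338007 = $11,863.50

$11,863.50


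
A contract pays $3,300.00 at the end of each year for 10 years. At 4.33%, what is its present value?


Formula: PV = PMT * (1 - (1+r)^(-n)) / r
Discount factor: (1 + 0.0433)^(-10) = 0.654497
Bracket: 1 - 0.654497 = 0.345503
PV = $3,300.00 * 0.345503 / 0.0433 = $26,331.61

$26,331.61


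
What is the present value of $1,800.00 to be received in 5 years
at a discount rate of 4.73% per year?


Formula: PV = FV / (1 + r)^n
Substituting: PV = $1,800.00 / (1 + 0.0473)^5
Discount factor: (1.0473)^5 = 1.259956
PV = $1,800.00 / 1.259956 = $1,428.62

$1,428.62


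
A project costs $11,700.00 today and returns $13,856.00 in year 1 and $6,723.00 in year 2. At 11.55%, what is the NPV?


Formula: NPV = C0 + C1/(1+r) + C2/(1+r)^2
Discount C1: $13,856.00 / (1 + 0.1155) = $12,421.34
Discount C2: $6,723.00 / (1 + 0.1155)^2 = $5,402.86
NPV = -$11,700.00 + $12,421.34 + $5,402.86 = $6,124.20

$6,124.20


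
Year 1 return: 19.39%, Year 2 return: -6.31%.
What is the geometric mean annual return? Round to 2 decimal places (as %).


Formula: Geometric mean = ((1+r1)*(1+r2))^(1/2) - 1
Product: (1 + 0.1939) * (1 + -0.0631) = 1.1939 * 0.9369 = 1.118565
Square root: 1.118565^0.5 = 1.057622
Geometric mean = 1.057622 - 1 = 0.057622
As percentage: 5.76%

5.76%


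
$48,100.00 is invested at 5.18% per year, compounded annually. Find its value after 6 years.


Formula: FV = P * (1 + r)^n
Substituting: FV = $48,100.00 * (1 + 0.0518)^6
Growth factor: (1.0518)^6 = 1.353939
FV = $48,100.00 * 1.353939 = $65,124.45

$65,124.45


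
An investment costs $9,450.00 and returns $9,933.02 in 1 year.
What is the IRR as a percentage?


Formula: IRR = C1/C0 - 1
Substituting: IRR = $9,933.02 / $9,450.00 - 1
Ratio: 1.051113 - 1 = 0.051113
IRR = 5.1113%

5.1113%


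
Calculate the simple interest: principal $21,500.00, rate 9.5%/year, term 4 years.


Formula: I = P * r * t
Substituting: I = $21,500.00 * 0.095 * 4
Step: I = $21,500.00 * 0.38
I = $8,170.00

$8,170.00


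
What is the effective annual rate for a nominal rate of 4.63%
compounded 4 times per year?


Formula: EAR = (1 + r/m)^m - 1
Period rate: r/m = 0.0463 / 4 = 0.011575
Compounding: (1 + 0.011575)^4 = 1.04711
EAR = 1.04711 - 1 = 0.04711

0.04711


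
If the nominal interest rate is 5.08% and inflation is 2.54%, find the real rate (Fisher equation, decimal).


Formula: (1 + r_real) = (1 + r_nom) / (1 + inflation)
Substituting: (1 + r_real) = 1.0508 / 1.0254
(1 + r_real) = 1.024771
r_real = 1.024771 - 1 = 0.024771

0.024771


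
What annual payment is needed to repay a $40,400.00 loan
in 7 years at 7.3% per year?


Formula: PMT = PV * r / (1 - (1+r)^(-n))
Denominator: 1 - (1 + 0.073)^(-7) = 0.389337
Numerator: $40,400.00 * 0.073 = 2949.2
PMT = 2949.2 / 0.389337 = $7,574.94

$7,574.94


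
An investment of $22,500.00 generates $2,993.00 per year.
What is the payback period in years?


Formula: Payback = investment / annual cash flow
Substituting: Payback = $22,500.00 / $2,993.00
Payback = 7.5175 years

7.5175 years


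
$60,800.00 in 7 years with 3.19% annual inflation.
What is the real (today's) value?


Formula: Real value = nominal / (1 + inflation)^years
Price level: (1 + 0.0319)^7 = 1.245843
Real value = $60,800.00 / 1.245843 = $48,802.30

$48,802.30


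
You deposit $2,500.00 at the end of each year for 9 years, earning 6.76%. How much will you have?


Formula: FV = PMT * ((1+r)^n - 1) / r
Growth factor: (1 + 0.0676)^9 = 1.801678
Numerator: 1.801678 - 1 = 0.801678
FV = $2,500.00 * 0.801678 / 0.0676 = $29,647.84

$29,647.84


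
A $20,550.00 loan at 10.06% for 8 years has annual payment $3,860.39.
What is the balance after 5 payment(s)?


Formula: Balance = PV*(1+r)^k - PMT*((1+r)^k - 1)/r
Growth: (1 + 0.1006)^5 = 1.614907
Accumulated factor: ((1+r)^k - 1)/r = 6.112397
Balance = $20,550.00 * 1.614907 - $3,860.39 * 6.112397
Balance = $9,590.11

$9,590.11


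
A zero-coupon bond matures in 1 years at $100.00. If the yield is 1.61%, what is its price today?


Formula: Price = FV / (1 + r)^n
Substituting: Price = $100.00 / (1 + 0.0161)^1
Discount factor: (1.0161)^1 = 1.0161
Price = $100.00 / 1.0161 = $98.42

$98.42


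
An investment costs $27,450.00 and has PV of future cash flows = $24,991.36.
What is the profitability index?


Formula: PI = PV(cash flows) / initial investment
Substituting: PI = $24,991.36 / $27,450.00
PI = 0.9104

0.9104


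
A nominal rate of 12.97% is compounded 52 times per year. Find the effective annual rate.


Formula: EAR = (1 + r/m)^m - 1
Period rate: r/m = 0.1297 / 52 = 0.002494
Compounding: (1 + 0.002494)^52 = 1.138303
EAR = 1.138303 - 1 = 0.138303

0.138303


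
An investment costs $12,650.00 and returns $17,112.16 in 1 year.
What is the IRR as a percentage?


Formula: IRR = C1/C0 - 1
Substituting: IRR = $17,112.16 / $12,650.00 - 1
Ratio: 1.35274 - 1 = 0.35274
IRR = 35.274%

35.274%


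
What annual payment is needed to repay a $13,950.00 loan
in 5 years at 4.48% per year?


Formula: PMT = PV * r / (1 - (1+r)^(-n))
Denominator: 1 - (1 + 0.0448)^(-5) = 0.196781
Numerator: $13,950.00 * 0.0448 = 624.96
PMT = 624.96 / 0.196781 = $3,175.92

$3,175.92


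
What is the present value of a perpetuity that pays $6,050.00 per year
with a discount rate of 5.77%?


Formula: PV = C / r
Substituting: PV = $6,050.00 / 0.0577
PV = $104,852.69

$104,852.69


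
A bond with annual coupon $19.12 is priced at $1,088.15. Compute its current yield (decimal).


Formula: Current yield = annual coupon / price
Substituting: CY = $19.12 / $1,088.15
CY = 0.017571

0.017571


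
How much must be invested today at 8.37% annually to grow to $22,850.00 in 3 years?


Formula: PV = FV / (1 + r)^n
Substituting: PV = $22,850.00 / (1 + 0.0837)^3
Discount factor: (1.0837)^3 = 1.272703
PV = $22,850.00 / 1.272703 = $17,953.91

$17,953.91


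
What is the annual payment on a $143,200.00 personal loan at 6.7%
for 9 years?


Formula: PMT = PV * r / (1 - (1+r)^(-n))
Denominator: 1 - (1 + 0.067)^(-9) = 0.442146
Numerator: $143,200.00 * 0.067 = 9594.4
PMT = 9594.4 / 0.442146 = $21,699.60

$21,699.60


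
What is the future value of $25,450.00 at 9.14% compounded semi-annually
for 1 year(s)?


Formula: FV = P * (1 + r/m)^(m*t)
Period rate: r/m = 0.0914 / 2 = 0.0457
Total periods: m*t = 2 * 1 = 2
Growth factor: (1 + 0.0457)^2 = 1.093488
FV = $25,450.00 * 1.093488 = $27,829.28

$27,829.28


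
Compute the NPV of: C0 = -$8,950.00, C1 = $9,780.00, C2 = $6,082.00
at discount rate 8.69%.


Formula: NPV = C0 + C1/(1+r) + C2/(1+r)^2
Discount C1: $9,780.00 / (1 + 0.0869) = $8,998.07
Discount C2: $6,082.00 / (1 + 0.0869)^2 = $5,148.34
NPV = -$8,950.00 + $8,998.07 + $5,148.34 = $5,196.41

$5,196.41


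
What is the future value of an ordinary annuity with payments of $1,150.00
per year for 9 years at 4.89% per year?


Formula: FV = PMT * ((1+r)^n - 1) / r
Growth factor: (1 + 0.0489)^9 = 1.536763
Numerator: 1.536763 - 1 = 0.536763
FV = $1,150.00 * 0.536763 / 0.0489 = $12,623.25

$12,623.25


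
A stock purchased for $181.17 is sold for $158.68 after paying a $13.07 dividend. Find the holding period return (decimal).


Formula: HPR = (P1 - P0 + D) / P0
Gain: $158.68 - $181.17 + $13.07 = -$9.42
HPR = -$9.42 / $181.17 = -0.052

-0.052


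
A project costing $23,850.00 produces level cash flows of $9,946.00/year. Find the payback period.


Formula: Payback = investment / annual cash flow
Substituting: Payback = $23,850.00 / $9,946.00
Payback = 2.3979 years

2.3979 years


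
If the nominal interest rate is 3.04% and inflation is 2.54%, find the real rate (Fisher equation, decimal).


Formula: (1 + r_real) = (1 + r_nom) / (1 + inflation)
Substituting: (1 + r_real) = 1.0304 / 1.0254
(1 + r_real) = 1.004876
r_real = 1.004876 - 1 = 0.004876

0.004876


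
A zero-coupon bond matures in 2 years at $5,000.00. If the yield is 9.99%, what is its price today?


Formula: Price = FV / (1 + r)^n
Substituting: Price = $5,000.00 / (1 + 0.0999)^2
Discount factor: (1.0999)^2 = 1.20978
Price = $5,000.00 / 1.20978 = $4,132.98

$4,132.98


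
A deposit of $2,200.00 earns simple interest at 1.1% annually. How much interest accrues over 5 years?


Formula: I = P * r * t
Substituting: I = $2,200.00 * 0.011 * 5
Step: I = $2,200.00 * 0.055
I = $121.00

$121.00


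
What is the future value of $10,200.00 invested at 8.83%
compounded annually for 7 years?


Formula: FV = P * (1 + r)^n
Substituting: FV = $10,200.00 * (1 + 0.0883)^7
Growth factor: (1.0883)^7 = 1.808175
FV = $10,200.00 * 1.808175 = $18,443.38

$18,443.38


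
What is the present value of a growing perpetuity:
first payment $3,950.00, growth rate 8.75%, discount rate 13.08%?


Formula: PV = C / (r - g)
Spread: r - g = 0.1308 - 0.0875 = 0.0433
Substituting: PV = $3,950.00 / 0.0433
PV = $91,224.02

$91,224.02


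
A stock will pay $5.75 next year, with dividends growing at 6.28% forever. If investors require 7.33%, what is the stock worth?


Formula: P = D1 / (r - g)
Spread: r - g = 0.0733 - 0.0628 = 0.0105
Substituting: P = $5.75 / 0.0105
P = $547.62

$547.62


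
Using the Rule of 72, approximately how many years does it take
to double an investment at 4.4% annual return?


Formula: Years ≈ 72 / r
Substituting: Years ≈ 72 / 4.4
Years ≈ 16.4

16.4 years


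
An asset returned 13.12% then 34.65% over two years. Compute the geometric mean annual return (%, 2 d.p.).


Formula: Geometric mean = ((1+r1)*(1+r2))^(1/2) - 1
Product: (1 + 0.1312) * (1 + 0.3465) = 1.1312 * 1.3465 = 1.523161
Square root: 1.523161^0.5 = 1.234164
Geometric mean = 1.234164 - 1 = 0.234164
As percentage: 23.42%

23.42%


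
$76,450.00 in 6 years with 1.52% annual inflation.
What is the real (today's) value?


Formula: Real value = nominal / (1 + inflation)^years
Price level: (1 + 0.0152)^6 = 1.094737
Real value = $76,450.00 / 1.094737 = $69,834.15

$69,834.15


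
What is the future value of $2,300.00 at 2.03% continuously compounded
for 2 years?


Formula: FV = P * e^(r*t)
Exponent: r*t = 0.0203 * 2 = 0.0406
e^(0.0406) = 1.041435
FV = $2,300.00 * 1.041435 = $2,395.30

$2,395.30


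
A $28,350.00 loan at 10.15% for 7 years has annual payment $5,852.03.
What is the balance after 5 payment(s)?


Formula: Balance = PV*(1+r)^k - PMT*((1+r)^k - 1)/r
Growth: (1 + 0.1015)^5 = 1.621521
Accumulated factor: ((1+r)^k - 1)/r = 6.123357
Balance = $28,350.00 * 1.621521 - $5,852.03 * 6.123357
Balance = $10,136.04

$10,136.04


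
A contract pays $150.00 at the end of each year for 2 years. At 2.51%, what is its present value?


Formula: PV = PMT * (1 - (1+r)^(-n)) / r
Discount factor: (1 + 0.0251)^(-2) = 0.951629
Bracket: 1 - 0.951629 = 0.048371
PV = $150.00 * 0.048371 / 0.0251 = $289.07

$289.07


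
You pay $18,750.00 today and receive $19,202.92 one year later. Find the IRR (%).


Formula: IRR = C1/C0 - 1
Substituting: IRR = $19,202.92 / $18,750.00 - 1
Ratio: 1.024156 - 1 = 0.024156
IRR = 2.4156%

2.4156%


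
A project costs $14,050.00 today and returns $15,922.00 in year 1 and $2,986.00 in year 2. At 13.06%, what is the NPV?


Formula: NPV = C0 + C1/(1+r) + C2/(1+r)^2
Discount C1: $15,922.00 / (1 + 0.1306) = $14,082.79
Discount C2: $2,986.00 / (1 + 0.1306)^2 = $2,335.99
NPV = -$14,050.00 + $14,082.79 + $2,335.99 = $2,368.78

$2,368.78


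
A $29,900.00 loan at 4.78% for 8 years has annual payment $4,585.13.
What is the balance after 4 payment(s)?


Formula: Balance = PV*(1+r)^k - PMT*((1+r)^k - 1)/r
Growth: (1 + 0.0478)^4 = 1.205351
Accumulated factor: ((1+r)^k - 1)/r = 4.296049
Balance = $29,900.00 * 1.205351 - $4,585.13 * 4.296049
Balance = $16,342.06

$16,342.06


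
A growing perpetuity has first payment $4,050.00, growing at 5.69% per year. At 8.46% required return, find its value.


Formula: PV = C / (r - g)
Spread: r - g = 0.0846 - 0.0569 = 0.0277
Substituting: PV = $4,050.00 / 0.0277
PV = $146,209.39

$146,209.39


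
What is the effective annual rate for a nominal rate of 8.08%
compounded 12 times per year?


Formula: EAR = (1 + r/m)^m - 1
Period rate: r/m = 0.0808 / 12 = 0.006733
Compounding: (1 + 0.006733)^12 = 1.08386
EAR = 1.08386 - 1 = 0.08386

0.08386


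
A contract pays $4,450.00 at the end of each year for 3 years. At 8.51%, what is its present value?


Formula: PV = PMT * (1 - (1+r)^(-n)) / r
Discount factor: (1 + 0.0851)^(-3) = 0.782692
Bracket: 1 - 0.782692 = 0.217308
PV = $4,450.00 * 0.217308 / 0.0851 = $11,363.36

$11,363.36


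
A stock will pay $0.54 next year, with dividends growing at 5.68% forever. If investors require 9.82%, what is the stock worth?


Formula: P = D1 / (r - g)
Spread: r - g = 0.0982 - 0.0568 = 0.0414
Substituting: P = $0.54 / 0.0414
P = $13.04

$13.04


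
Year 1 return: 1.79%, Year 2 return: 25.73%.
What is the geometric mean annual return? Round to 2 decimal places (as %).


Formula: Geometric mean = ((1+r1)*(1+r2))^(1/2) - 1
Product: (1 + 0.0179) * (1 + 0.2573) = 1.0179 * 1.2573 = 1.279806
Square root: 1.279806^0.5 = 1.131285
Geometric mean = 1.131285 - 1 = 0.131285
As percentage: 13.13%

13.13%


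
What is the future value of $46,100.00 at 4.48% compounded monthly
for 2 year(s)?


Formula: FV = P * (1 + r/m)^(m*t)
Period rate: r/m = 0.0448 / 12 = 0.003733
Total periods: m*t = 12 * 2 = 24
Growth factor: (1 + 0.003733)^24 = 1.093554
FV = $46,100.00 * 1.093554 = $50,412.85

$50,412.85


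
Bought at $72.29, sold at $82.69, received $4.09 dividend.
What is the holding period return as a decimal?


Formula: HPR = (P1 - P0 + D) / P0
Gain: $82.69 - $72.29 + $4.09 = $14.49
HPR = $14.49 / $72.29 = 0.2004

0.2004


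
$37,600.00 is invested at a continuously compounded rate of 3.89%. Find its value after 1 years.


Formula: FV = P * e^(r*t)
Exponent: r*t = 0.0389 * 1 = 0.0389
e^(0.0389) = 1.039667
FV = $37,600.00 * 1.039667 = $39,091.46

$39,091.46


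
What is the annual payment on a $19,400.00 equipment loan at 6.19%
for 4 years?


Formula: PMT = PV * r / (1 - (1+r)^(-n))
Denominator: 1 - (1 + 0.0619)^(-4) = 0.21356
Numerator: $19,400.00 * 0.0619 = 1200.86
PMT = 1200.86 / 0.21356 = $5,623.05

$5,623.05


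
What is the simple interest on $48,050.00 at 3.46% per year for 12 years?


Formula: I = P * r * t
Substituting: I = $48,050.00 * 0.0346 * 12
Step: I = $48,050.00 * 0.4152
I = $19,950.36

$19,950.36


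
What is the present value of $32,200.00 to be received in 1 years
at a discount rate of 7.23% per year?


Formula: PV = FV / (1 + r)^n
Substituting: PV = $32,200.00 / (1 + 0.0723)^1
Discount factor: (1.0723)^1 = 1.0723
PV = $32,200.00 / 1.0723 = $30,028.91

$30,028.91


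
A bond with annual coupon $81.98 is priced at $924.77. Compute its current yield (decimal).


Formula: Current yield = annual coupon / price
Substituting: CY = $81.98 / $924.77
CY = 0.088649

0.088649


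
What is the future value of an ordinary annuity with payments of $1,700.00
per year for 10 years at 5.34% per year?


Formula: FV = PMT * ((1+r)^n - 1) / r
Growth factor: (1 + 0.0534)^10 = 1.682415
Numerator: 1.682415 - 1 = 0.682415
FV = $1,700.00 * 0.682415 / 0.0534 = $21,724.82

$21,724.82


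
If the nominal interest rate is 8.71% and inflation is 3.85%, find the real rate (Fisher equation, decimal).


Formula: (1 + r_real) = (1 + r_nom) / (1 + inflation)
Substituting: (1 + r_real) = 1.0871 / 1.0385
(1 + r_real) = 1.046798
r_real = 1.046798 - 1 = 0.046798

0.046798


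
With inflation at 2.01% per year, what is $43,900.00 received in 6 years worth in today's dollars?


Formula: Real value = nominal / (1 + inflation)^years
Price level: (1 + 0.0201)^6 = 1.126825
Real value = $43,900.00 / 1.126825 = $38,959.02

$38,959.02


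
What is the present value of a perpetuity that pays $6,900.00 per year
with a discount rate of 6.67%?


Formula: PV = C / r
Substituting: PV = $6,900.00 / 0.0667
PV = $103,448.28

$103,448.28


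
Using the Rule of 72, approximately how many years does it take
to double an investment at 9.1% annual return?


Formula: Years ≈ 72 / r
Substituting: Years ≈ 72 / 9.1
Years ≈ 7.9

7.9 years


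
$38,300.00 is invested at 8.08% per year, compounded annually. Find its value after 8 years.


Formula: FV = P * (1 + r)^n
Substituting: FV = $38,300.00 * (1 + 0.0808)^8
Growth factor: (1.0808)^8 = 1.861927
FV = $38,300.00 * 1.861927 = $71,311.81

$71,311.81


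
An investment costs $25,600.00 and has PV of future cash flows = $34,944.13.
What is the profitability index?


Formula: PI = PV(cash flows) / initial investment
Substituting: PI = $34,944.13 / $25,600.00
PI = 1.365

1.365


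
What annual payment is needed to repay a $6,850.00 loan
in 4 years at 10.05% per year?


Formula: PMT = PV * r / (1 - (1+r)^(-n))
Denominator: 1 - (1 + 0.1005)^(-4) = 0.318227
Numerator: $6,850.00 * 0.1005 = 688.425
PMT = 688.425 / 0.318227 = $2,163.31

$2,163.31


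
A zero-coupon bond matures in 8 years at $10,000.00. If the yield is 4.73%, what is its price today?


Formula: Price = FV / (1 + r)^n
Substituting: Price = $10,000.00 / (1 + 0.0473)^8
Discount factor: (1.0473)^8 = 1.447334
Price = $10,000.00 / 1.447334 = $6,909.25

$6,909.25


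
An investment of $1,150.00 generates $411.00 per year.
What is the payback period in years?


Formula: Payback = investment / annual cash flow
Substituting: Payback = $1,150.00 / $411.00
Payback = 2.7981 years

2.7981 years


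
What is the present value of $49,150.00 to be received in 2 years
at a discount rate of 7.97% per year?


Formula: PV = FV / (1 + r)^n
Substituting: PV = $49,150.00 / (1 + 0.0797)^2
Discount factor: (1.0797)^2 = 1.165752
PV = $49,150.00 / 1.165752 = $42,161.62

$42,161.62


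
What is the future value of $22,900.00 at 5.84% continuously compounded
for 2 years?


Formula: FV = P * e^(r*t)
Exponent: r*t = 0.0584 * 2 = 0.1168
e^(0.1168) = 1.123895
FV = $22,900.00 * 1.123895 = $25,737.19

$25,737.19


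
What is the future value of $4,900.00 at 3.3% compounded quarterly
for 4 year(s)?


Formula: FV = P * (1 + r/m)^(m*t)
Period rate: r/m = 0.033 / 4 = 0.00825
Total periods: m*t = 4 * 4 = 16
Growth factor: (1 + 0.00825)^16 = 1.140491
FV = $4,900.00 * 1.140491 = $5,588.40

$5,588.40


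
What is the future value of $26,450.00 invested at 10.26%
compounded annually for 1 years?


Formula: FV = P * (1 + r)^n
Substituting: FV = $26,450.00 * (1 + 0.1026)^1
Growth factor: (1.1026)^1 = 1.1026
FV = $26,450.00 * 1.1026 = $29,163.77

$29,163.77


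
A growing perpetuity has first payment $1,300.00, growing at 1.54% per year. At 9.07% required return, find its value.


Formula: PV = C / (r - g)
Spread: r - g = 0.0907 - 0.0154 = 0.0753
Substituting: PV = $1,300.00 / 0.0753
PV = $17,264.28

$17,264.28
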